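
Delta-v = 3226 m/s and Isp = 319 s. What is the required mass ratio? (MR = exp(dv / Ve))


Ve = 319 * 9.81 = 3129.39 m/s
MR = exp(3226 / 3129.39) = 2.804

2.804


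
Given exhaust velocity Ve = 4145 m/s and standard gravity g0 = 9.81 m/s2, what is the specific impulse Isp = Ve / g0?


Isp = Ve / g0 = 4145 / 9.81 = 422.5 s

422.5 s


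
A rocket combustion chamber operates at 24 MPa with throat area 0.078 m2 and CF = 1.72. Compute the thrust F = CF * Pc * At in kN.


F = 1.72 * 24e6 * 0.078 = 3.2198e+06 N = 3219.8 kN

3219.8 kN


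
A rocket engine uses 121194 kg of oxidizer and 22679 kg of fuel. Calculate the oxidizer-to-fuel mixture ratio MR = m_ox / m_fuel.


MR = 121194 / 22679 = 5.34

5.34


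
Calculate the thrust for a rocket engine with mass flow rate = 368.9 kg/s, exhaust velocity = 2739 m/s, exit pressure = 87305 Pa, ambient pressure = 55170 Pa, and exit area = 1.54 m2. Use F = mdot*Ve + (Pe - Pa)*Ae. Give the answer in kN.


F = 368.9 * 2739 + (87305 - 55170) * 1.54 = 1.0599e+06 N = 1059.9 kN

1059.9 kN


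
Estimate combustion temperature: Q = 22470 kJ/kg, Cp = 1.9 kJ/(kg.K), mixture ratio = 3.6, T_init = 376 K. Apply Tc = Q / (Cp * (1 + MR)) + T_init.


Tc = 22470 / (1.9 * (1 + 3.6)) + 376 = 2947 K

2947 K


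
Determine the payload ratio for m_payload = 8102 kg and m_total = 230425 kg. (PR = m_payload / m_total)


PR = 8102 / 230425 = 0.0352

0.0352


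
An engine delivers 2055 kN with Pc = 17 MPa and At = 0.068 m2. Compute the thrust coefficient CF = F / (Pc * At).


CF = 2055000 / (17e6 * 0.068) = 1.78

1.78


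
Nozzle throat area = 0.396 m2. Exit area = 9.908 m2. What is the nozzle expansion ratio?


AR = 9.908 / 0.396 = 25.0

25.0


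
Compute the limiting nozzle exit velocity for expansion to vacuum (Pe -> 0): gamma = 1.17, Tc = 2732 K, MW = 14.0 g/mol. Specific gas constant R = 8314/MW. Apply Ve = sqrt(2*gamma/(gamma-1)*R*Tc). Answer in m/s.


R = 8314 / 14.0 = 593.86 J/(kg.K)
Ve = sqrt(2 * 1.17 / (1.17 - 1) * 593.86 * 2732) = 4726 m/s

4726 m/s


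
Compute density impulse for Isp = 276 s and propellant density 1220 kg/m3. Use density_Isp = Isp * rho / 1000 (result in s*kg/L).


rho*Isp = 276 * 1220 / 1000 = 337 s*kg/L

337 s*kg/L


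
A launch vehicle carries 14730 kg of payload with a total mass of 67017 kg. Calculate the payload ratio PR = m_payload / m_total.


PR = 14730 / 67017 = 0.2198

0.2198


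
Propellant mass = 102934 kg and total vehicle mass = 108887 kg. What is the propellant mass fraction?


PMF = 102934 / 108887 = 0.945

0.945


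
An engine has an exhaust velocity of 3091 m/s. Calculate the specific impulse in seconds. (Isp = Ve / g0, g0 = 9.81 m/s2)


Isp = Ve / g0 = 3091 / 9.81 = 315.1 s

315.1 s


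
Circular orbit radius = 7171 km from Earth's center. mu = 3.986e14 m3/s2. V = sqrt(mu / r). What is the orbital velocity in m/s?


V = sqrt(3.986e14 / 7171000) = 7456 m/s

7456 m/s


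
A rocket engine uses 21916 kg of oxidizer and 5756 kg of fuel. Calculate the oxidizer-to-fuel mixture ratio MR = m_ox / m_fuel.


MR = 21916 / 5756 = 3.81

3.81


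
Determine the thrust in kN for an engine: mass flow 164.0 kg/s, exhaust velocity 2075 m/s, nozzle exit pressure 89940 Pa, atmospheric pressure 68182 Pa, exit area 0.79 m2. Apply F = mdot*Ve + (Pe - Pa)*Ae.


F = 164.0 * 2075 + (89940 - 68182) * 0.79 = 357489.0 N = 357.5 kN

357.5 kN


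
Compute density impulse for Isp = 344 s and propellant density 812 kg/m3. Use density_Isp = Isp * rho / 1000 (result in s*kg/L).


rho*Isp = 344 * 812 / 1000 = 279 s*kg/L

279 s*kg/L


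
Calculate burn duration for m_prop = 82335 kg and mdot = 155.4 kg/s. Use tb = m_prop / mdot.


tb = 82335 / 155.4 = 529.8 s

529.8 s


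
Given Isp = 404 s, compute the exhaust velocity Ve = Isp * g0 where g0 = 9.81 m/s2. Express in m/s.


Ve = Isp * g0 = 404 * 9.81 = 3963.2 m/s

3963.2 m/s


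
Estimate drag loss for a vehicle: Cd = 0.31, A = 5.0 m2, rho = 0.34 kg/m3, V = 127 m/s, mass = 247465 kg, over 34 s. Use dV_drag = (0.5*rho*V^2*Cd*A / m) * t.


D = 0.5 * 0.34 * 127^2 * 0.31 * 5.0 = 4249.99 N
a = 4249.99 / 247465 = 0.0172 m/s2
dV = 0.0172 * 34 = 0.6 m/s

0.6 m/s


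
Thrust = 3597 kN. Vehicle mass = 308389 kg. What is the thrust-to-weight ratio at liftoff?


TWR = 3597000 / (308389 * 9.81) = 1.19

1.19


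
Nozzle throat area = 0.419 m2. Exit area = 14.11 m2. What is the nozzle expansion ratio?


AR = 14.11 / 0.419 = 33.7

33.7


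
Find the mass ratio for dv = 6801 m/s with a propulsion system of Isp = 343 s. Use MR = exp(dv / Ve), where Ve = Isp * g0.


Ve = 343 * 9.81 = 3364.83 m/s
MR = exp(6801 / 3364.83) = 7.547

7.547


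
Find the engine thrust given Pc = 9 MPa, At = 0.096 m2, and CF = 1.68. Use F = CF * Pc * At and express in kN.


F = 1.68 * 9e6 * 0.096 = 1.4515e+06 N = 1451.5 kN

1451.5 kN


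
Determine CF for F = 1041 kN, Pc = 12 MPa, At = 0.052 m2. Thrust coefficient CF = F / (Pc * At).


CF = 1041000 / (12e6 * 0.052) = 1.67

1.67


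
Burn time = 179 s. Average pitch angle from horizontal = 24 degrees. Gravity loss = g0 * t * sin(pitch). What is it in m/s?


GL = 9.81 * 179 * sin(24 deg) = 714 m/s

714 m/s


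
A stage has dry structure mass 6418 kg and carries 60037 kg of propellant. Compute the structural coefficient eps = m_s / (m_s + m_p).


eps = 6418 / (6418 + 60037) = 0.0966

0.0966


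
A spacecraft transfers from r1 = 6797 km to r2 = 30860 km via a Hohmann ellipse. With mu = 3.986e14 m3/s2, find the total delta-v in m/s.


V1 = sqrt(mu/r1) = 7657.91 m/s
dV1 = V1*(sqrt(2*r2/(r1+r2)) - 1) = 2146.02 m/s
V2 = sqrt(mu/r2) = 3593.94 m/s
dV2 = V2*(1 - sqrt(2*r1/(r1+r2))) = 1434.6 m/s
Total dV = 3581 m/s

3581 m/s


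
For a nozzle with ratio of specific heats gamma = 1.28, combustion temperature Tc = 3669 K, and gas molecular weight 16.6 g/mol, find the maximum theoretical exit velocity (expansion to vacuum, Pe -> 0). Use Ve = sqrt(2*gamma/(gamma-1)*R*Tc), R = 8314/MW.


R = 8314 / 16.6 = 500.84 J/(kg.K)
Ve = sqrt(2 * 1.28 / (1.28 - 1) * 500.84 * 3669) = 4099 m/s

4099 m/s


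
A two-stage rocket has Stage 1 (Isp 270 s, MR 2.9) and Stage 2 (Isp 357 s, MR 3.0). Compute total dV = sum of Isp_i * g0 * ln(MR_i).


dV1 = 270 * 9.81 * ln(2.9) = 2820.1 m/s
dV2 = 357 * 9.81 * ln(3.0) = 3847.5 m/s
Total dV = 2820.1 + 3847.5 = 6667.6 m/s ~ 6668 m/s

6668 m/s


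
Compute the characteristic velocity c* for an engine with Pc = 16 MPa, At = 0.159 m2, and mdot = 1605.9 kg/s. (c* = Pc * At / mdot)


c* = 16e6 * 0.159 / 1605.9 = 1584 m/s

1584 m/s


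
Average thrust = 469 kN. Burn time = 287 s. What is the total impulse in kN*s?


It = 469 * 287 = 134603 kN*s

134603 kN*s


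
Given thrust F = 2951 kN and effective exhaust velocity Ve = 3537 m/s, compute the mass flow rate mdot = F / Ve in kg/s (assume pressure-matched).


mdot = F / Ve = 2951000 / 3537 = 834.3 kg/s

834.3 kg/s


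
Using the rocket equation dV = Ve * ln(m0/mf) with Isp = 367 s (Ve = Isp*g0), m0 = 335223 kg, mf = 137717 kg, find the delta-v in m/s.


Ve = 367 * 9.81 = 3600.27 m/s
dV = 3600.27 * ln(335223/137717) = 3203 m/s

3203 m/s


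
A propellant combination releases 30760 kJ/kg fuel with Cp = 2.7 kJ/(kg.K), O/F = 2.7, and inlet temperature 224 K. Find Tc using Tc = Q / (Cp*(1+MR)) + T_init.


Tc = 30760 / (2.7 * (1 + 2.7)) + 224 = 3303 K

3303 K


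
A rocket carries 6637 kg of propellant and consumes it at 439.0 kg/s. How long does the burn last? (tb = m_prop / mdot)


tb = 6637 / 439.0 = 15.1 s

15.1 s


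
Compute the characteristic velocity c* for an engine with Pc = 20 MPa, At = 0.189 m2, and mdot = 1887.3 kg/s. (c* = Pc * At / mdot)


c* = 20e6 * 0.189 / 1887.3 = 2003 m/s

2003 m/s


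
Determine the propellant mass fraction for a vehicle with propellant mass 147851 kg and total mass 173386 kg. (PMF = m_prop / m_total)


PMF = 147851 / 173386 = 0.853

0.853


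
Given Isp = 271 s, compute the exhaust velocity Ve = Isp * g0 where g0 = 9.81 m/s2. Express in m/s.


Ve = Isp * g0 = 271 * 9.81 = 2658.5 m/s

2658.5 m/s


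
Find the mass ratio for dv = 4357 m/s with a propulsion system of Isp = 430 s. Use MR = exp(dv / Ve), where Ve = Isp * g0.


Ve = 430 * 9.81 = 4218.3 m/s
MR = exp(4357 / 4218.3) = 2.809

2.809


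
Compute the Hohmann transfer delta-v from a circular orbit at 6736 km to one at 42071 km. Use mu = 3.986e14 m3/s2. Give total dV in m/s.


V1 = sqrt(mu/r1) = 7692.5 m/s
dV1 = V1*(sqrt(2*r2/(r1+r2)) - 1) = 2407.77 m/s
V2 = sqrt(mu/r2) = 3078.06 m/s
dV2 = V2*(1 - sqrt(2*r1/(r1+r2))) = 1460.9 m/s
Total dV = 3869 m/s

3869 m/s


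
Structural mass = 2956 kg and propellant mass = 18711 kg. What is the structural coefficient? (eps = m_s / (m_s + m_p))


eps = 2956 / (2956 + 18711) = 0.1364

0.1364


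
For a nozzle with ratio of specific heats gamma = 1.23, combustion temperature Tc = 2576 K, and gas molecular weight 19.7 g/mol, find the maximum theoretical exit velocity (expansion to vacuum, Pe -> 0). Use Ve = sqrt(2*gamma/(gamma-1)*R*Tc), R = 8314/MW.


R = 8314 / 19.7 = 422.03 J/(kg.K)
Ve = sqrt(2 * 1.23 / (1.23 - 1) * 422.03 * 2576) = 3410 m/s

3410 m/s


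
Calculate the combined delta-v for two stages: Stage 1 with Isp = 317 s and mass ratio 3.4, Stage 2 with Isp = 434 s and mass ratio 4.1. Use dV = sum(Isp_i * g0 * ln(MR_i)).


dV1 = 317 * 9.81 * ln(3.4) = 3805.7 m/s
dV2 = 434 * 9.81 * ln(4.1) = 6007.3 m/s
Total dV = 3805.7 + 6007.3 = 9813.0 m/s ~ 9813 m/s

9813 m/s


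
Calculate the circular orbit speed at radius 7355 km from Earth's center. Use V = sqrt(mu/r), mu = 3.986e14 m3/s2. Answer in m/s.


V = sqrt(3.986e14 / 7355000) = 7362 m/s

7362 m/s


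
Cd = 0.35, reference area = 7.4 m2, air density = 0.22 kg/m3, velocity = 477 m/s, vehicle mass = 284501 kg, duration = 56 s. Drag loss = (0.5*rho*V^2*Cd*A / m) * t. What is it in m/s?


D = 0.5 * 0.22 * 477^2 * 0.35 * 7.4 = 64823.01 N
a = 64823.01 / 284501 = 0.2278 m/s2
dV = 0.2278 * 56 = 12.8 m/s

12.8 m/s


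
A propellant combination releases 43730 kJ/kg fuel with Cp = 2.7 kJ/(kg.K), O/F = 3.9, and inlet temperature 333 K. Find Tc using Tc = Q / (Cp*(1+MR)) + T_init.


Tc = 43730 / (2.7 * (1 + 3.9)) + 333 = 3638 K

3638 K


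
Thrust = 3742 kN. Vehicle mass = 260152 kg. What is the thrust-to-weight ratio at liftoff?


TWR = 3742000 / (260152 * 9.81) = 1.47

1.47


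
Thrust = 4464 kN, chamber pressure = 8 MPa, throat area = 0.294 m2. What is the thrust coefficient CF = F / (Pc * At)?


CF = 4464000 / (8e6 * 0.294) = 1.9

1.9


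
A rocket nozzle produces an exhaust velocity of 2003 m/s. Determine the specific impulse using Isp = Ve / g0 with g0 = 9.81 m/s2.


Isp = Ve / g0 = 2003 / 9.81 = 204.2 s

204.2 s


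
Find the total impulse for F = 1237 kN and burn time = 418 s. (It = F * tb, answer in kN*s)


It = 1237 * 418 = 517066 kN*s

517066 kN*s


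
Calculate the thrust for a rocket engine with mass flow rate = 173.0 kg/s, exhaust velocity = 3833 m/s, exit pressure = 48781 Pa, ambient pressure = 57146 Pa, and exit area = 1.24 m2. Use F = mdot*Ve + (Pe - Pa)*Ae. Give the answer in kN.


F = 173.0 * 3833 + (48781 - 57146) * 1.24 = 652736.0 N = 652.7 kN

652.7 kN


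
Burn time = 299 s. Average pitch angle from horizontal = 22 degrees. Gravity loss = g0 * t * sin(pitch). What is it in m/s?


GL = 9.81 * 299 * sin(22 deg) = 1099 m/s

1099 m/s


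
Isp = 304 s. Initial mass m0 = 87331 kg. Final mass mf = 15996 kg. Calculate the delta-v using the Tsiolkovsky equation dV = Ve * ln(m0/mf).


Ve = 304 * 9.81 = 2982.24 m/s
dV = 2982.24 * ln(87331/15996) = 5062 m/s

5062 m/s


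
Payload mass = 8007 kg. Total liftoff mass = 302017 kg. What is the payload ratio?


PR = 8007 / 302017 = 0.0265

0.0265


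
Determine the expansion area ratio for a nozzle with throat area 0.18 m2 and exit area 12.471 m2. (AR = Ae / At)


AR = 12.471 / 0.18 = 69.3

69.3


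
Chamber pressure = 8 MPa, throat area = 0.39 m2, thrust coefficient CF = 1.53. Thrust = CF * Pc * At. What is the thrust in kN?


F = 1.53 * 8e6 * 0.39 = 4.7736e+06 N = 4773.6 kN

4773.6 kN


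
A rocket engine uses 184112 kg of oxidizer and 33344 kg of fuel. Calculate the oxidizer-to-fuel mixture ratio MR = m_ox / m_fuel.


MR = 184112 / 33344 = 5.52

5.52


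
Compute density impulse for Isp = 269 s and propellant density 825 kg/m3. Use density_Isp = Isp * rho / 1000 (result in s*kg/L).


rho*Isp = 269 * 825 / 1000 = 222 s*kg/L

222 s*kg/L


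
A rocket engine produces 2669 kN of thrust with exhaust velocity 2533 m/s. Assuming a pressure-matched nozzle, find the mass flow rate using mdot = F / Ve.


mdot = F / Ve = 2669000 / 2533 = 1053.7 kg/s

1053.7 kg/s


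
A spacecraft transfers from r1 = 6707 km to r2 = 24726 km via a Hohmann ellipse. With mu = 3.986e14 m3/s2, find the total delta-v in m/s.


V1 = sqrt(mu/r1) = 7709.11 m/s
dV1 = V1*(sqrt(2*r2/(r1+r2)) - 1) = 1960.37 m/s
V2 = sqrt(mu/r2) = 4015.06 m/s
dV2 = V2*(1 - sqrt(2*r1/(r1+r2))) = 1392.18 m/s
Total dV = 3353 m/s

3353 m/s


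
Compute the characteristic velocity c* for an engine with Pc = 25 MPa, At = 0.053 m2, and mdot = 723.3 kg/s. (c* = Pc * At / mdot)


c* = 25e6 * 0.053 / 723.3 = 1832 m/s

1832 m/s


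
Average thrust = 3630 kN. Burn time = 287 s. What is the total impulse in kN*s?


It = 3630 * 287 = 1041810 kN*s

1041810 kN*s


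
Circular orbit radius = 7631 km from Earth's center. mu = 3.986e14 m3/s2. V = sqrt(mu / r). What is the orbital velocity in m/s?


V = sqrt(3.986e14 / 7631000) = 7227 m/s

7227 m/s


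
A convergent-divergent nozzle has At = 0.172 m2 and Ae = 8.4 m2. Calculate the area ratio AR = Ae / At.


AR = 8.4 / 0.172 = 48.8

48.8


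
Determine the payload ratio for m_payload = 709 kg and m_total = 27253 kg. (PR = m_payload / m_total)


PR = 709 / 27253 = 0.026

0.026


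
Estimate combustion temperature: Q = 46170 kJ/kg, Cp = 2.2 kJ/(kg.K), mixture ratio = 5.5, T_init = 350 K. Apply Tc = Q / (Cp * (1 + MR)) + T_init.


Tc = 46170 / (2.2 * (1 + 5.5)) + 350 = 3579 K

3579 K


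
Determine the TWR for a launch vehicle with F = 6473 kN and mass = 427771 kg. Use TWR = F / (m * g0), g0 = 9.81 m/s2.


TWR = 6473000 / (427771 * 9.81) = 1.54

1.54


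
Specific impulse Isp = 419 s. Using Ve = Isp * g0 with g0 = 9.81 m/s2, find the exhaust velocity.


Ve = Isp * g0 = 419 * 9.81 = 4110.4 m/s

4110.4 m/s


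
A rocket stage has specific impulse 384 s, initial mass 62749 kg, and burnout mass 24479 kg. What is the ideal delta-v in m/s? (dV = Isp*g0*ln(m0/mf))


Ve = 384 * 9.81 = 3767.04 m/s
dV = 3767.04 * ln(62749/24479) = 3546 m/s

3546 m/s


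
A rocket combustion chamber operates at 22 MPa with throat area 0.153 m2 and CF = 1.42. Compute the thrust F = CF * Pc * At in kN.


F = 1.42 * 22e6 * 0.153 = 4.7797e+06 N = 4779.7 kN

4779.7 kN


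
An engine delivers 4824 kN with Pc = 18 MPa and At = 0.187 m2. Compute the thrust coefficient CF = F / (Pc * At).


CF = 4824000 / (18e6 * 0.187) = 1.43

1.43


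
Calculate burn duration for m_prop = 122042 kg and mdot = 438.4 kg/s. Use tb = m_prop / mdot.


tb = 122042 / 438.4 = 278.4 s

278.4 s


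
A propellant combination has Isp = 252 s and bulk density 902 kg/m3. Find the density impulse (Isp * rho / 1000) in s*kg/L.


rho*Isp = 252 * 902 / 1000 = 227 s*kg/L

227 s*kg/L


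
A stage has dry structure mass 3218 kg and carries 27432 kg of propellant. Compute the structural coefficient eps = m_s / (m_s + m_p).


eps = 3218 / (3218 + 27432) = 0.105

0.105


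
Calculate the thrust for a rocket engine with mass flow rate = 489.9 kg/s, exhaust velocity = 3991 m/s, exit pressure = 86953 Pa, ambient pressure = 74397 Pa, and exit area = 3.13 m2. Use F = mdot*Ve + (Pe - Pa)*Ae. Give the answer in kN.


F = 489.9 * 3991 + (86953 - 74397) * 3.13 = 1.9945e+06 N = 1994.5 kN

1994.5 kN


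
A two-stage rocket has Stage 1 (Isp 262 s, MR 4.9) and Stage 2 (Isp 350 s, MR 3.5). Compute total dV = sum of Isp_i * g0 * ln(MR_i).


dV1 = 262 * 9.81 * ln(4.9) = 4084.7 m/s
dV2 = 350 * 9.81 * ln(3.5) = 4301.4 m/s
Total dV = 4084.7 + 4301.4 = 8386.1 m/s ~ 8386 m/s

8386 m/s


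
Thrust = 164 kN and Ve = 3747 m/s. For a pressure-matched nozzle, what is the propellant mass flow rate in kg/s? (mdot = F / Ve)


mdot = F / Ve = 164000 / 3747 = 43.8 kg/s

43.8 kg/s


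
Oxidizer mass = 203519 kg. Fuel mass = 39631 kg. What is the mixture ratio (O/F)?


MR = 203519 / 39631 = 5.14

5.14


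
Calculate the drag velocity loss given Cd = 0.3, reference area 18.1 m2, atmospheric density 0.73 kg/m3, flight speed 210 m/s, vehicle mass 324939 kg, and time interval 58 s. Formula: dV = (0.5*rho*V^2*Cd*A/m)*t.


D = 0.5 * 0.73 * 210^2 * 0.3 * 18.1 = 87404.0 N
a = 87404.0 / 324939 = 0.269 m/s2
dV = 0.269 * 58 = 15.6 m/s

15.6 m/s


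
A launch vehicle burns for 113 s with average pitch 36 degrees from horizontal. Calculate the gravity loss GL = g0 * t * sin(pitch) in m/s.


GL = 9.81 * 113 * sin(36 deg) = 652 m/s

652 m/s


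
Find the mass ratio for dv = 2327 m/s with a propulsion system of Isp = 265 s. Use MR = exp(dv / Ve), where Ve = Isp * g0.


Ve = 265 * 9.81 = 2599.65 m/s
MR = exp(2327 / 2599.65) = 2.448

2.448


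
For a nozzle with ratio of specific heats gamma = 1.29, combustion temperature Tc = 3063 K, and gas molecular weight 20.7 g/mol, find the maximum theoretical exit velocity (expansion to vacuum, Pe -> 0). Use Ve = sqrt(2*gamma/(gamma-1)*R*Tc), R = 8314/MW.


R = 8314 / 20.7 = 401.64 J/(kg.K)
Ve = sqrt(2 * 1.29 / (1.29 - 1) * 401.64 * 3063) = 3308 m/s

3308 m/s


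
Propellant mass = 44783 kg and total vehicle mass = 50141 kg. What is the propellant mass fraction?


PMF = 44783 / 50141 = 0.893

0.893


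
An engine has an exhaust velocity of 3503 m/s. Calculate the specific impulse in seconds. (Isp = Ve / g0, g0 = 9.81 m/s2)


Isp = Ve / g0 = 3503 / 9.81 = 357.1 s

357.1 s


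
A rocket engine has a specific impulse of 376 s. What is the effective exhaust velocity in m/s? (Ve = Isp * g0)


Ve = Isp * g0 = 376 * 9.81 = 3688.6 m/s

3688.6 m/s


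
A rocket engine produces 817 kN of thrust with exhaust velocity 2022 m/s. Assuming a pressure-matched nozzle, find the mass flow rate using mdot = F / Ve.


mdot = F / Ve = 817000 / 2022 = 404.1 kg/s

404.1 kg/s


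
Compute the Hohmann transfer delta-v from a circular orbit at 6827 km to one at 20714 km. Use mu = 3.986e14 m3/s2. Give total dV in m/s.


V1 = sqrt(mu/r1) = 7641.06 m/s
dV1 = V1*(sqrt(2*r2/(r1+r2)) - 1) = 1730.48 m/s
V2 = sqrt(mu/r2) = 4386.69 m/s
dV2 = V2*(1 - sqrt(2*r1/(r1+r2))) = 1297.98 m/s
Total dV = 3028 m/s

3028 m/s


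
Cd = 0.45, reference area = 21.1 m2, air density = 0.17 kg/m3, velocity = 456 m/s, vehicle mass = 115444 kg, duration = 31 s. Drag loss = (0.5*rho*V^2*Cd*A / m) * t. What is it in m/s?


D = 0.5 * 0.17 * 456^2 * 0.45 * 21.1 = 167819.95 N
a = 167819.95 / 115444 = 1.4537 m/s2
dV = 1.4537 * 31 = 45.1 m/s

45.1 m/s


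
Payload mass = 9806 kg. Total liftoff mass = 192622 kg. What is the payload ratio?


PR = 9806 / 192622 = 0.0509

0.0509


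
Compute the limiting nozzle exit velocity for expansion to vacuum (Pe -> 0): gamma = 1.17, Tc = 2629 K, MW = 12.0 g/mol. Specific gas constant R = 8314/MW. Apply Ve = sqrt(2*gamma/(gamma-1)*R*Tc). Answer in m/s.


R = 8314 / 12.0 = 692.83 J/(kg.K)
Ve = sqrt(2 * 1.17 / (1.17 - 1) * 692.83 * 2629) = 5007 m/s

5007 m/s


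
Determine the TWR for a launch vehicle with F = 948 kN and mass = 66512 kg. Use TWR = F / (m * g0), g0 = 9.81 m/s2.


TWR = 948000 / (66512 * 9.81) = 1.45

1.45


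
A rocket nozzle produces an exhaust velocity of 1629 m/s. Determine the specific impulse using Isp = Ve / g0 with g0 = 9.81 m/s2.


Isp = Ve / g0 = 1629 / 9.81 = 166.1 s

166.1 s


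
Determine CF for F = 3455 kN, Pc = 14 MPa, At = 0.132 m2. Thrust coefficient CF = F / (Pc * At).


CF = 3455000 / (14e6 * 0.132) = 1.87

1.87


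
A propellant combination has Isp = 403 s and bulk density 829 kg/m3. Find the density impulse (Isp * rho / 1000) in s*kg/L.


rho*Isp = 403 * 829 / 1000 = 334 s*kg/L

334 s*kg/L


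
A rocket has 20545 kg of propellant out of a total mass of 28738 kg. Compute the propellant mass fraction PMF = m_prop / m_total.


PMF = 20545 / 28738 = 0.715

0.715


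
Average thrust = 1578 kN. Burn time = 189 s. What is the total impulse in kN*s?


It = 1578 * 189 = 298242 kN*s

298242 kN*s


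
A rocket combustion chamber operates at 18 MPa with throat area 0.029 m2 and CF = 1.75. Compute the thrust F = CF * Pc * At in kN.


F = 1.75 * 18e6 * 0.029 = 913500.0 N = 913.5 kN

913.5 kN


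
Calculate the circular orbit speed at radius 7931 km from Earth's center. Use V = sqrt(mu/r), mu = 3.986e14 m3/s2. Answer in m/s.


V = sqrt(3.986e14 / 7931000) = 7089 m/s

7089 m/s


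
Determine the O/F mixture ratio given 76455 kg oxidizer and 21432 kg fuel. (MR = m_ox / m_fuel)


MR = 76455 / 21432 = 3.57

3.57


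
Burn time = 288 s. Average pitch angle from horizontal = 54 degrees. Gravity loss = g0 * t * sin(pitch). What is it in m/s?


GL = 9.81 * 288 * sin(54 deg) = 2286 m/s

2286 m/s


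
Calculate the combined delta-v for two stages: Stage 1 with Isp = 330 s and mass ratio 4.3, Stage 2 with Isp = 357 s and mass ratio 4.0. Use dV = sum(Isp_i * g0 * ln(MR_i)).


dV1 = 330 * 9.81 * ln(4.3) = 4722.0 m/s
dV2 = 357 * 9.81 * ln(4.0) = 4855.0 m/s
Total dV = 4722.0 + 4855.0 = 9577.0 m/s ~ 9577 m/s

9577 m/s


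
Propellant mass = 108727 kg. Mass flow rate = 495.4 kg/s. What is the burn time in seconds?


tb = 108727 / 495.4 = 219.5 s

219.5 s


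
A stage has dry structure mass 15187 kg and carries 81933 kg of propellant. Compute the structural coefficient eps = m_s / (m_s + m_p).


eps = 15187 / (15187 + 81933) = 0.1564

0.1564


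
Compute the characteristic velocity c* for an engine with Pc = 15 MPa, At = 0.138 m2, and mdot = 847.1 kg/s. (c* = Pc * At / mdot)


c* = 15e6 * 0.138 / 847.1 = 2444 m/s

2444 m/s


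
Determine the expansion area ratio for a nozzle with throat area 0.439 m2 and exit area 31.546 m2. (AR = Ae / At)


AR = 31.546 / 0.439 = 71.9

71.9


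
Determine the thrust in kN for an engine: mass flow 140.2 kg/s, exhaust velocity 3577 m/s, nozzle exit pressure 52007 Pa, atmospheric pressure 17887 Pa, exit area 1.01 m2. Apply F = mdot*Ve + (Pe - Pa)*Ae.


F = 140.2 * 3577 + (52007 - 17887) * 1.01 = 535957.0 N = 536.0 kN

536.0 kN


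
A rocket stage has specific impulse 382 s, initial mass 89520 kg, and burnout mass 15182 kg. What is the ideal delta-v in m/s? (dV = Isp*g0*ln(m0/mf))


Ve = 382 * 9.81 = 3747.42 m/s
dV = 3747.42 * ln(89520/15182) = 6649 m/s

6649 m/s


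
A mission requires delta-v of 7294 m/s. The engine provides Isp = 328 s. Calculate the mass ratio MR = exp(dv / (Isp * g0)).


Ve = 328 * 9.81 = 3217.68 m/s
MR = exp(7294 / 3217.68) = 9.649

9.649


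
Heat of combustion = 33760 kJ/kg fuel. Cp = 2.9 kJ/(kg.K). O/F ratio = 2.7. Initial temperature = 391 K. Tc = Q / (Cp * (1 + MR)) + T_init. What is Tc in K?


Tc = 33760 / (2.9 * (1 + 2.7)) + 391 = 3537 K

3537 K


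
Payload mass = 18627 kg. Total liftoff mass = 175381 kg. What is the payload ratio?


PR = 18627 / 175381 = 0.1062

0.1062


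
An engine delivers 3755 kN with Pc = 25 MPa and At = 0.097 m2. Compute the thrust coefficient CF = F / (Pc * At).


CF = 3755000 / (25e6 * 0.097) = 1.55

1.55


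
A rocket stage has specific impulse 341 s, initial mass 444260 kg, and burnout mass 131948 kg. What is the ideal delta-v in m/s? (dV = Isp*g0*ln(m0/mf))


Ve = 341 * 9.81 = 3345.21 m/s
dV = 3345.21 * ln(444260/131948) = 4061 m/s

4061 m/s


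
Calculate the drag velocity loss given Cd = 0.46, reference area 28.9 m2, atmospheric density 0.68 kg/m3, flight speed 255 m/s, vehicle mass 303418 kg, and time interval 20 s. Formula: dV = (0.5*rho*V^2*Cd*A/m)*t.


D = 0.5 * 0.68 * 255^2 * 0.46 * 28.9 = 293910.4 N
a = 293910.4 / 303418 = 0.9687 m/s2
dV = 0.9687 * 20 = 19.4 m/s

19.4 m/s


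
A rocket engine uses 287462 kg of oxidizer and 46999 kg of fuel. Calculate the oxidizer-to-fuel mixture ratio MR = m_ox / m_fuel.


MR = 287462 / 46999 = 6.12

6.12


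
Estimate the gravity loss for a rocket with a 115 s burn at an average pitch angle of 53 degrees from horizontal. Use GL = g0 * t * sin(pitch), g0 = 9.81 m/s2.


GL = 9.81 * 115 * sin(53 deg) = 901 m/s

901 m/s


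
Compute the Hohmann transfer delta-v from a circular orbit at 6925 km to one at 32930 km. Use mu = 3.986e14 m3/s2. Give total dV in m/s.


V1 = sqrt(mu/r1) = 7586.8 m/s
dV1 = V1*(sqrt(2*r2/(r1+r2)) - 1) = 2165.97 m/s
V2 = sqrt(mu/r2) = 3479.15 m/s
dV2 = V2*(1 - sqrt(2*r1/(r1+r2))) = 1428.19 m/s
Total dV = 3594 m/s

3594 m/s


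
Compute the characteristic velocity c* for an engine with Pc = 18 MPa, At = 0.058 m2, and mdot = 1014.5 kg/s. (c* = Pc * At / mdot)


c* = 18e6 * 0.058 / 1014.5 = 1029 m/s

1029 m/s


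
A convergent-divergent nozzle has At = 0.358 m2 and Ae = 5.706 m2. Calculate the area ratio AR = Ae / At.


AR = 5.706 / 0.358 = 15.9

15.9


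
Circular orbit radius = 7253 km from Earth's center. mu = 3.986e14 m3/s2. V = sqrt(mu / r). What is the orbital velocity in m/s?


V = sqrt(3.986e14 / 7253000) = 7413 m/s

7413 m/s


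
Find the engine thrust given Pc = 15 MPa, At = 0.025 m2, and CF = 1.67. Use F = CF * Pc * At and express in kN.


F = 1.67 * 15e6 * 0.025 = 626250.0 N = 626.2 kN

626.2 kN


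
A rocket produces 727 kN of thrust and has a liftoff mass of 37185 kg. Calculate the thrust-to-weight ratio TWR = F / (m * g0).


TWR = 727000 / (37185 * 9.81) = 1.99

1.99


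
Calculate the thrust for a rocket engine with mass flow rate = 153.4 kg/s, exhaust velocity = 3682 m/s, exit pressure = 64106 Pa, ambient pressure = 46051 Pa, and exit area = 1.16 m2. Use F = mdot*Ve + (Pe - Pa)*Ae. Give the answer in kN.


F = 153.4 * 3682 + (64106 - 46051) * 1.16 = 585763.0 N = 585.8 kN

585.8 kN


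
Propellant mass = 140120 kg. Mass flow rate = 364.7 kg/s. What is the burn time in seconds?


tb = 140120 / 364.7 = 384.2 s

384.2 s


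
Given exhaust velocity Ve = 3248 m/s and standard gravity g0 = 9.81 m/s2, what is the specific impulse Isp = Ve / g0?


Isp = Ve / g0 = 3248 / 9.81 = 331.1 s

331.1 s


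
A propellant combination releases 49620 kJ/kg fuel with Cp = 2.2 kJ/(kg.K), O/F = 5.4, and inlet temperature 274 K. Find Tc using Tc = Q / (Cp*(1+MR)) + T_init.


Tc = 49620 / (2.2 * (1 + 5.4)) + 274 = 3798 K

3798 K


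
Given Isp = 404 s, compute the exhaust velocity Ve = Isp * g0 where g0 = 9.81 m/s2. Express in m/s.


Ve = Isp * g0 = 404 * 9.81 = 3963.2 m/s

3963.2 m/s


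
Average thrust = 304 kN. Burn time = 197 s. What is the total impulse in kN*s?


It = 304 * 197 = 59888 kN*s

59888 kN*s


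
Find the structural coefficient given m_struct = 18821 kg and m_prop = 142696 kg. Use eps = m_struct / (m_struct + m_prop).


eps = 18821 / (18821 + 142696) = 0.1165

0.1165


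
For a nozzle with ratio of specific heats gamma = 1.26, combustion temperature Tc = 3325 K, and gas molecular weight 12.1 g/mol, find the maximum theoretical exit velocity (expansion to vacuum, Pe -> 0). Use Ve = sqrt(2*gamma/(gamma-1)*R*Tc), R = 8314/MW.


R = 8314 / 12.1 = 687.11 J/(kg.K)
Ve = sqrt(2 * 1.26 / (1.26 - 1) * 687.11 * 3325) = 4706 m/s

4706 m/s


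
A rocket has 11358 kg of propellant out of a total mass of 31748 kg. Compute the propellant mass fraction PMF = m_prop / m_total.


PMF = 11358 / 31748 = 0.358

0.358


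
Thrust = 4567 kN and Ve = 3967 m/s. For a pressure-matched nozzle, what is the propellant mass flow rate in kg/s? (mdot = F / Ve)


mdot = F / Ve = 4567000 / 3967 = 1151.2 kg/s

1151.2 kg/s


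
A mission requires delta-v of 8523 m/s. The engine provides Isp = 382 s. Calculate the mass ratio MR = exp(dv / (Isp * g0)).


Ve = 382 * 9.81 = 3747.42 m/s
MR = exp(8523 / 3747.42) = 9.722

9.722


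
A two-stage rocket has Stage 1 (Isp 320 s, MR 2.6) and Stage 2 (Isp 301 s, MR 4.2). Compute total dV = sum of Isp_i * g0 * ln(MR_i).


dV1 = 320 * 9.81 * ln(2.6) = 2999.5 m/s
dV2 = 301 * 9.81 * ln(4.2) = 4237.5 m/s
Total dV = 2999.5 + 4237.5 = 7237.0 m/s ~ 7237 m/s

7237 m/s


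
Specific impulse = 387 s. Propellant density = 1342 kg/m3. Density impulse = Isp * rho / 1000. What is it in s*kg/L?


rho*Isp = 387 * 1342 / 1000 = 519 s*kg/L

519 s*kg/L


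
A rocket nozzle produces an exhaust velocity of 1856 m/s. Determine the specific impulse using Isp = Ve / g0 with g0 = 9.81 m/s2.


Isp = Ve / g0 = 1856 / 9.81 = 189.2 s

189.2 s


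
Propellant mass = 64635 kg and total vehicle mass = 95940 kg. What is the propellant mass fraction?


PMF = 64635 / 95940 = 0.674

0.674


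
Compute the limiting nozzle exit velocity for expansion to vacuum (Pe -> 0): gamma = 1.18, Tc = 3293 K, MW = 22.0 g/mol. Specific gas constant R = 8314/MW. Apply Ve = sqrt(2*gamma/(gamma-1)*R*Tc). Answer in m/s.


R = 8314 / 22.0 = 377.91 J/(kg.K)
Ve = sqrt(2 * 1.18 / (1.18 - 1) * 377.91 * 3293) = 4039 m/s

4039 m/s


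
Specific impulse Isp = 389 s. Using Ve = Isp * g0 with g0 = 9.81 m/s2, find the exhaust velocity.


Ve = Isp * g0 = 389 * 9.81 = 3816.1 m/s

3816.1 m/s


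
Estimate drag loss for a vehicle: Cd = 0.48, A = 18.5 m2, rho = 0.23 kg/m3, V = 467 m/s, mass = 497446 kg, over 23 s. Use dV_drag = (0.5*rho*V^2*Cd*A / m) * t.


D = 0.5 * 0.23 * 467^2 * 0.48 * 18.5 = 222712.49 N
a = 222712.49 / 497446 = 0.4477 m/s2
dV = 0.4477 * 23 = 10.3 m/s

10.3 m/s


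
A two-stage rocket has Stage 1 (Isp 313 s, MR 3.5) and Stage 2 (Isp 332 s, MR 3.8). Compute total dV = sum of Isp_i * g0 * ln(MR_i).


dV1 = 313 * 9.81 * ln(3.5) = 3846.6 m/s
dV2 = 332 * 9.81 * ln(3.8) = 4348.0 m/s
Total dV = 3846.6 + 4348.0 = 8194.6 m/s ~ 8195 m/s

8195 m/s


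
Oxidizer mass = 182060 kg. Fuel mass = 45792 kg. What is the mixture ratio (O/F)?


MR = 182060 / 45792 = 3.98

3.98


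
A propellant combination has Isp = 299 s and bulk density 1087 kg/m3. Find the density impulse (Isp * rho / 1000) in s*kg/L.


rho*Isp = 299 * 1087 / 1000 = 325 s*kg/L

325 s*kg/L


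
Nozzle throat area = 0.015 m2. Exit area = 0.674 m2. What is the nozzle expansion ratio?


AR = 0.674 / 0.015 = 44.9

44.9


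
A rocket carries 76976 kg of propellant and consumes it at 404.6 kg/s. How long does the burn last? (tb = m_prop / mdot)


tb = 76976 / 404.6 = 190.3 s

190.3 s


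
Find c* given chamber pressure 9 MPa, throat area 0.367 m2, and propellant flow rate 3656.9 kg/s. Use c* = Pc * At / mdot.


c* = 9e6 * 0.367 / 3656.9 = 903 m/s

903 m/s


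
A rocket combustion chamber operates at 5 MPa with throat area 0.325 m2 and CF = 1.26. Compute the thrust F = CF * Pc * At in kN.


F = 1.26 * 5e6 * 0.325 = 2.0475e+06 N = 2047.5 kN

2047.5 kN


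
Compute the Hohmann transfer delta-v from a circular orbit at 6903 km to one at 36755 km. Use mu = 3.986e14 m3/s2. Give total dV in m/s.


V1 = sqrt(mu/r1) = 7598.88 m/s
dV1 = V1*(sqrt(2*r2/(r1+r2)) - 1) = 2261.44 m/s
V2 = sqrt(mu/r2) = 3293.14 m/s
dV2 = V2*(1 - sqrt(2*r1/(r1+r2))) = 1441.26 m/s
Total dV = 3703 m/s

3703 m/s


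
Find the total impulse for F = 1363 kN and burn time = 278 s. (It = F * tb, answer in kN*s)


It = 1363 * 278 = 378914 kN*s

378914 kN*s


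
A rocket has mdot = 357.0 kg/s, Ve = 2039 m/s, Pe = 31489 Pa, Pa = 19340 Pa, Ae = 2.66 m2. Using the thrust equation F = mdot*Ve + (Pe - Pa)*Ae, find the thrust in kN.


F = 357.0 * 2039 + (31489 - 19340) * 2.66 = 760239.0 N = 760.2 kN

760.2 kN


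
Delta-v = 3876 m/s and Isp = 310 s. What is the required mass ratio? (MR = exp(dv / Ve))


Ve = 310 * 9.81 = 3041.1 m/s
MR = exp(3876 / 3041.1) = 3.577

3.577


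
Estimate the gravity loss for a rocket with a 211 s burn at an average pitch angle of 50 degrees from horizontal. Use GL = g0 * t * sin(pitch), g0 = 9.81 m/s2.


GL = 9.81 * 211 * sin(50 deg) = 1586 m/s

1586 m/s


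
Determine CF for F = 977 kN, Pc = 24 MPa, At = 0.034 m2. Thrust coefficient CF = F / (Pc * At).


CF = 977000 / (24e6 * 0.034) = 1.2

1.2


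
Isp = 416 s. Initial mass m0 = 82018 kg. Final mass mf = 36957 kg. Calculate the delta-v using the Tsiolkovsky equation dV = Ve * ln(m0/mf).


Ve = 416 * 9.81 = 4080.96 m/s
dV = 4080.96 * ln(82018/36957) = 3253 m/s

3253 m/s


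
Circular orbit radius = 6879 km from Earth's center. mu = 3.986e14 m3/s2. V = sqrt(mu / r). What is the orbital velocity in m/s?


V = sqrt(3.986e14 / 6879000) = 7612 m/s

7612 m/s


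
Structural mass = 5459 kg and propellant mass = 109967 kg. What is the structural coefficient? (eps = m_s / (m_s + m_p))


eps = 5459 / (5459 + 109967) = 0.0473

0.0473


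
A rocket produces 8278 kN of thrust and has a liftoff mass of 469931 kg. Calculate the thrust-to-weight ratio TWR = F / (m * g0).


TWR = 8278000 / (469931 * 9.81) = 1.8

1.8


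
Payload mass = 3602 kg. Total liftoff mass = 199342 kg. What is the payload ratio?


PR = 3602 / 199342 = 0.0181

0.0181


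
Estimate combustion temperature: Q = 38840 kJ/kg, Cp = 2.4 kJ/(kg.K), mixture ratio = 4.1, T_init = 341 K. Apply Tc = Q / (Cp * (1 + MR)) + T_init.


Tc = 38840 / (2.4 * (1 + 4.1)) + 341 = 3514 K

3514 K


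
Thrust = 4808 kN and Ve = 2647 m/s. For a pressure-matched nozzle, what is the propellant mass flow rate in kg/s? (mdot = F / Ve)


mdot = F / Ve = 4808000 / 2647 = 1816.4 kg/s

1816.4 kg/s


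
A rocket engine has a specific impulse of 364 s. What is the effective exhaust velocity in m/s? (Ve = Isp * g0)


Ve = Isp * g0 = 364 * 9.81 = 3570.8 m/s

3570.8 m/s


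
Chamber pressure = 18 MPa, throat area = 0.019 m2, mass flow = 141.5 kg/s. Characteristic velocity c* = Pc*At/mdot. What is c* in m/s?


c* = 18e6 * 0.019 / 141.5 = 2417 m/s

2417 m/s


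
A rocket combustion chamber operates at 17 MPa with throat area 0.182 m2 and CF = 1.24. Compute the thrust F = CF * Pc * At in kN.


F = 1.24 * 17e6 * 0.182 = 3.8366e+06 N = 3836.6 kN

3836.6 kN


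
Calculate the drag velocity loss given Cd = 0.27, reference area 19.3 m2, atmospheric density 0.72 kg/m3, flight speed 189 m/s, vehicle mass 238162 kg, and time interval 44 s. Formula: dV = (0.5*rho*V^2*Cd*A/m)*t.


D = 0.5 * 0.72 * 189^2 * 0.27 * 19.3 = 67011.17 N
a = 67011.17 / 238162 = 0.2814 m/s2
dV = 0.2814 * 44 = 12.4 m/s

12.4 m/s


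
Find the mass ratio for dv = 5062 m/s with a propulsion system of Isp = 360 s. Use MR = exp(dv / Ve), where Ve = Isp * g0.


Ve = 360 * 9.81 = 3531.6 m/s
MR = exp(5062 / 3531.6) = 4.193

4.193


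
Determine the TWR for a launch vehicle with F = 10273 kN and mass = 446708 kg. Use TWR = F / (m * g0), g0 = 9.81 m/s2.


TWR = 10273000 / (446708 * 9.81) = 2.34

2.34


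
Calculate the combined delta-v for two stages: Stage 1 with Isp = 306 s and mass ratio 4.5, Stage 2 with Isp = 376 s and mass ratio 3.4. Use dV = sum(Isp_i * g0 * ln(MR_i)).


dV1 = 306 * 9.81 * ln(4.5) = 4515.0 m/s
dV2 = 376 * 9.81 * ln(3.4) = 4514.0 m/s
Total dV = 4515.0 + 4514.0 = 9029.0 m/s ~ 9029 m/s

9029 m/s


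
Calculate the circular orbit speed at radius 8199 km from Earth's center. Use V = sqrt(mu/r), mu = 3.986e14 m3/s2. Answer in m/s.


V = sqrt(3.986e14 / 8199000) = 6972 m/s

6972 m/s


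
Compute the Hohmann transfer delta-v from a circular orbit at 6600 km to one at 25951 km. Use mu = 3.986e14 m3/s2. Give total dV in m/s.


V1 = sqrt(mu/r1) = 7771.35 m/s
dV1 = V1*(sqrt(2*r2/(r1+r2)) - 1) = 2041.75 m/s
V2 = sqrt(mu/r2) = 3919.15 m/s
dV2 = V2*(1 - sqrt(2*r1/(r1+r2))) = 1423.42 m/s
Total dV = 3465 m/s

3465 m/s


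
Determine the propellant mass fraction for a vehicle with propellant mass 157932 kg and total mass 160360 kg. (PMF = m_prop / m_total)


PMF = 157932 / 160360 = 0.985

0.985


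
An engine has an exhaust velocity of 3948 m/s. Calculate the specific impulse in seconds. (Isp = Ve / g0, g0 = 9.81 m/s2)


Isp = Ve / g0 = 3948 / 9.81 = 402.4 s

402.4 s


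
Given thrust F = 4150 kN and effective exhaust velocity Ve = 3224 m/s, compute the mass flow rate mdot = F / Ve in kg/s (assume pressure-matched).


mdot = F / Ve = 4150000 / 3224 = 1287.2 kg/s

1287.2 kg/s


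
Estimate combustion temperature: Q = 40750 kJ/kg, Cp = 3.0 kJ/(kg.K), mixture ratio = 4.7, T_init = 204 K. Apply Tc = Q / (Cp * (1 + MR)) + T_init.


Tc = 40750 / (3.0 * (1 + 4.7)) + 204 = 2587 K

2587 K


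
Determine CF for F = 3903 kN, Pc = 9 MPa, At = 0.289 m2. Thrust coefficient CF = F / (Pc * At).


CF = 3903000 / (9e6 * 0.289) = 1.5

1.5


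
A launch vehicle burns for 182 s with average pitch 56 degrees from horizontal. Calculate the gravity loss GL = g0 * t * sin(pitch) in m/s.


GL = 9.81 * 182 * sin(56 deg) = 1480 m/s

1480 m/s


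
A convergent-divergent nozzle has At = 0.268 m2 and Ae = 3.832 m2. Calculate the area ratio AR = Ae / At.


AR = 3.832 / 0.268 = 14.3

14.3


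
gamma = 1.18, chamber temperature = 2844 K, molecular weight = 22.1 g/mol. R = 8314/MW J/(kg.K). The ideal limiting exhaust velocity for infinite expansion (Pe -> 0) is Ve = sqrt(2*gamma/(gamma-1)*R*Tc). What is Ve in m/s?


R = 8314 / 22.1 = 376.2 J/(kg.K)
Ve = sqrt(2 * 1.18 / (1.18 - 1) * 376.2 * 2844) = 3745 m/s

3745 m/s


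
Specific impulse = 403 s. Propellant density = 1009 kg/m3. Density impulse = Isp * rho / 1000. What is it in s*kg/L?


rho*Isp = 403 * 1009 / 1000 = 407 s*kg/L

407 s*kg/L


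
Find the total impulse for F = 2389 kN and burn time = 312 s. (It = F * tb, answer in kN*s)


It = 2389 * 312 = 745368 kN*s

745368 kN*s


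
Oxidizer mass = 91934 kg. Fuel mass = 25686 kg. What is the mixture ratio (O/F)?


MR = 91934 / 25686 = 3.58

3.58


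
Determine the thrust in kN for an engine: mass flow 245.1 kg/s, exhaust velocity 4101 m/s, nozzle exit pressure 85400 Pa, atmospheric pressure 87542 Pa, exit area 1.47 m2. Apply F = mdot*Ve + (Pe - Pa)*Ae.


F = 245.1 * 4101 + (85400 - 87542) * 1.47 = 1.0020e+06 N = 1002.0 kN

1002.0 kN


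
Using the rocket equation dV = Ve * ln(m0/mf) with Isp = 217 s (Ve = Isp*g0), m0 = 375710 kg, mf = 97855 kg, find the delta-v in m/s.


Ve = 217 * 9.81 = 2128.77 m/s
dV = 2128.77 * ln(375710/97855) = 2864 m/s

2864 m/s


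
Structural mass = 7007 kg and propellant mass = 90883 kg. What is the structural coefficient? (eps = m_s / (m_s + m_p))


eps = 7007 / (7007 + 90883) = 0.0716

0.0716


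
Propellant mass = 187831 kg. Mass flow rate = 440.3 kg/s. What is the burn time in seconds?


tb = 187831 / 440.3 = 426.6 s

426.6 s


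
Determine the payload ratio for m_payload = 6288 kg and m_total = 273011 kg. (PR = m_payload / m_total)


PR = 6288 / 273011 = 0.023

0.023


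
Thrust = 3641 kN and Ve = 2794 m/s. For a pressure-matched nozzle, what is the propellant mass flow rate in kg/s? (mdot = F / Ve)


mdot = F / Ve = 3641000 / 2794 = 1303.1 kg/s

1303.1 kg/s


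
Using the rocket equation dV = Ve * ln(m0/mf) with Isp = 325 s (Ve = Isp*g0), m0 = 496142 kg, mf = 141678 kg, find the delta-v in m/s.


Ve = 325 * 9.81 = 3188.25 m/s
dV = 3188.25 * ln(496142/141678) = 3996 m/s

3996 m/s


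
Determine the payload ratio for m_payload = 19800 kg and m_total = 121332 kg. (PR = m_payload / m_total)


PR = 19800 / 121332 = 0.1632

0.1632


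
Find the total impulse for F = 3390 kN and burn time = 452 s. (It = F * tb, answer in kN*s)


It = 3390 * 452 = 1532280 kN*s

1532280 kN*s
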